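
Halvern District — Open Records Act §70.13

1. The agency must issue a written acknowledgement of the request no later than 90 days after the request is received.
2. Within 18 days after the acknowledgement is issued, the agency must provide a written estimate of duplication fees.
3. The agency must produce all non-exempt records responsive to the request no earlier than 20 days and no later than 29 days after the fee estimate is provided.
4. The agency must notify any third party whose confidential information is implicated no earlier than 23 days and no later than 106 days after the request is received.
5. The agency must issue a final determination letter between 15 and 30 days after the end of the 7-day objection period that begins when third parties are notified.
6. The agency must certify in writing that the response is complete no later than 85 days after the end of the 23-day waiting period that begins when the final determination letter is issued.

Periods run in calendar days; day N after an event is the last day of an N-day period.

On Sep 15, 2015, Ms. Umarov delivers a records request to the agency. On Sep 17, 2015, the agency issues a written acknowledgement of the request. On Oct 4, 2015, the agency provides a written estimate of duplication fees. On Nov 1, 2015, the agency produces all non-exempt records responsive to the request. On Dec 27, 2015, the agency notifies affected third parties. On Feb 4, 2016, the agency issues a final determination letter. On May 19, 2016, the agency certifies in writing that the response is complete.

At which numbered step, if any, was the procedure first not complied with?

Step 5

Step 1: 90 days after Sep 15, 2015 (when the request is received) is Dec 14, 2015; done Sep 17, 2015 — timely.
Step 2: 18 days after Sep 17, 2015 (when the acknowledgement is issued) is Oct 5, 2015; completed Oct 4, 2015, before the deadline.
Step 3: the window is 20–29 days after Oct 4, 2015 (when the fee estimate is provided), so Oct 24, 2015 through Nov 2, 2015; Nov 1, 2015 falls inside that range.
Step 4: the window is 23–106 days after Sep 15, 2015 (when the request is received), so Oct 8, 2015 through Dec 30, 2015; done Dec 27, 2015, which is between those dates.
Step 5: the window is 15–30 days after Jan 3, 2016 (end of the 7-day objection period, which began when third parties are notified on Dec 27, 2015), so Jan 18, 2016 through Feb 2, 2016; Feb 4, 2016 is 2 days past the end of the window.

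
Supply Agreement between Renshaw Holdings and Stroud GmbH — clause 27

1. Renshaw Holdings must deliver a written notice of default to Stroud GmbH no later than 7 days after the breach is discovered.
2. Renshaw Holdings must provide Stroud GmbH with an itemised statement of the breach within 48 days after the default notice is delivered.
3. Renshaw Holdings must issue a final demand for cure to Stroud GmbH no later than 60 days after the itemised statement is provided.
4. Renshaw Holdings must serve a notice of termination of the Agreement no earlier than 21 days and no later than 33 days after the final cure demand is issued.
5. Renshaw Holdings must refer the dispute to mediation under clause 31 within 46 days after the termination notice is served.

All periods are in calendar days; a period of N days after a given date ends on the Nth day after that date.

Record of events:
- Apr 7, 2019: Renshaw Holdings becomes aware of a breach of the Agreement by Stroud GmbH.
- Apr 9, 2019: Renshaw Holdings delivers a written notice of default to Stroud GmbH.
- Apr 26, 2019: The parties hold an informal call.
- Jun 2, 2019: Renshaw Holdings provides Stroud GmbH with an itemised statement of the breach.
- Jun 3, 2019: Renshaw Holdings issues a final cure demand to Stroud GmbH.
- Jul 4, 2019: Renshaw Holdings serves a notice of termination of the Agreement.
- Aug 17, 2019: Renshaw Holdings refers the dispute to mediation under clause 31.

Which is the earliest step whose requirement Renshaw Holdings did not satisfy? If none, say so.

Step 1: 7 days after Apr 7, 2019 (when the breach is discovered) is Apr 14, 2019; completed Apr 9, 2019, before the deadline.
Step 2: 48 days after Apr 9, 2019 (when the default notice is delivered) is May 27, 2019; Jun 2, 2019 misses that deadline by 6 days.
That is the first point of non-compliance.

Step 2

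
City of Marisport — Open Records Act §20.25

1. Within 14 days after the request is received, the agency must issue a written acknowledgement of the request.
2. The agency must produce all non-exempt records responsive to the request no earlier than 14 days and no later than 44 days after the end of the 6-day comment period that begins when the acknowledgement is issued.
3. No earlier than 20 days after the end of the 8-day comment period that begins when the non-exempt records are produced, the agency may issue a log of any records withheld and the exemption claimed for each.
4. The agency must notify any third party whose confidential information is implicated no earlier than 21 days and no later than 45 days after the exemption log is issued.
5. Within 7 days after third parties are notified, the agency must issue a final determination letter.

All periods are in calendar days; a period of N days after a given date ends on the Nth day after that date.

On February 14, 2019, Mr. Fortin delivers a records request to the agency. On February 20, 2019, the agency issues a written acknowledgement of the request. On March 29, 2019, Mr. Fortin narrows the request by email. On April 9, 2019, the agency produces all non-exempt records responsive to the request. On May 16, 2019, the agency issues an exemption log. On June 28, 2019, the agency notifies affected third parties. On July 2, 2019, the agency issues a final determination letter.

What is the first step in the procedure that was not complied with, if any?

None — every step was satisfied

Step 1 — counting 14 days from February 14, 2019 (when the request is received) gives a deadline of February 28, 2019; February 20, 2019 is within that limit.
Step 2 — 14 and 44 days from February 26, 2019 (end of the 6-day comment period, which began when the acknowledgement is issued on February 20, 2019) are March 12, 2019 and April 11, 2019 respectively; done April 9, 2019, which is between those dates.
Step 3 — must wait 20 days from April 17, 2019 (end of the 8-day comment period, which began when the non-exempt records are produced on April 9, 2019), so not before May 7, 2019; done May 16, 2019, after the minimum wait.
Step 4 — 21 and 45 days from May 16, 2019 (when the exemption log is issued) are June 6, 2019 and June 30, 2019 respectively; done June 28, 2019 — within the window.
Step 5 — counting 7 days from June 28, 2019 (when third parties are notified) gives a deadline of July 5, 2019; July 2, 2019 is within that limit.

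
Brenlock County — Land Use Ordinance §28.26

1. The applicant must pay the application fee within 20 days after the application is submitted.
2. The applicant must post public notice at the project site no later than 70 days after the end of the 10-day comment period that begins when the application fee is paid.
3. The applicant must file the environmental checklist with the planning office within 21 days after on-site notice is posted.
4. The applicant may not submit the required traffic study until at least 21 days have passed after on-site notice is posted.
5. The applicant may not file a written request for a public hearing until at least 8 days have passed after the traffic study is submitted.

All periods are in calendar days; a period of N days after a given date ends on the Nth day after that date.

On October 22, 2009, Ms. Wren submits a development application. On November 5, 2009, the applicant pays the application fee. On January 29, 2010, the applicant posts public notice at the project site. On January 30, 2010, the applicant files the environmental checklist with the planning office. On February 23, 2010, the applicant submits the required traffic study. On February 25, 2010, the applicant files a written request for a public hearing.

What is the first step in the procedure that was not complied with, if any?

Step 1 — counting 20 days from October 22, 2009 (when the application is submitted) gives a deadline of November 11, 2009; November 5, 2009 is within that limit.
Step 2 — counting 70 days from November 15, 2009 (end of the 10-day comment period, which began when the application fee is paid on November 5, 2009) gives a deadline of January 24, 2010; not done until January 29, 2010, 5 days after the deadline.
The analysis stops there.

Step 2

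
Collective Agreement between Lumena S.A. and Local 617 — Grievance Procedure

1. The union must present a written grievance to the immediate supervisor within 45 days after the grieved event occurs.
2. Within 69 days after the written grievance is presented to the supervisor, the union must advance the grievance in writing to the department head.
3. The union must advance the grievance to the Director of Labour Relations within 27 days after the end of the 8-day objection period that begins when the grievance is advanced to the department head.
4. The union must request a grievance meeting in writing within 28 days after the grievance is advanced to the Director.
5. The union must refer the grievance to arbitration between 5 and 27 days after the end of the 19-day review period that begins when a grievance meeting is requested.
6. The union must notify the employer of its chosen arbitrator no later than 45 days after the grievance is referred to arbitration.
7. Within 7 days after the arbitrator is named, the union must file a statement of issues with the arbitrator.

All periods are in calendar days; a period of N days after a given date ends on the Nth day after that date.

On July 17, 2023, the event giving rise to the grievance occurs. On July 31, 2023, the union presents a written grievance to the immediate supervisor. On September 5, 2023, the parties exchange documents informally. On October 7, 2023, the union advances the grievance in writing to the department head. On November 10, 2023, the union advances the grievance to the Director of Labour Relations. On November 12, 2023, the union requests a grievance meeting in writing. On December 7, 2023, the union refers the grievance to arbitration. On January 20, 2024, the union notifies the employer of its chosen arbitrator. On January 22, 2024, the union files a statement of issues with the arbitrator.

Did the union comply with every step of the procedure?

Yes

Step 1: 45 days after July 17, 2023 (when the grieved event occurs) is August 31, 2023; July 31, 2023 is within that limit.
Step 2: 69 days after July 31, 2023 (when the written grievance is presented to the supervisor) is October 8, 2023; done October 7, 2023 — timely.
Step 3: 27 days after October 15, 2023 (end of the 8-day objection period, which began when the grievance is advanced to the department head on October 7, 2023) is November 11, 2023; November 10, 2023 is within that limit.
Step 4: 28 days after November 10, 2023 (when the grievance is advanced to the Director) is December 8, 2023; November 12, 2023 is within that limit.
Step 5: the window is 5–27 days after December 1, 2023 (end of the 19-day review period, which began when a grievance meeting is requested on November 12, 2023), so December 6, 2023 through December 28, 2023; done December 7, 2023, which is between those dates.
Step 6: 45 days after December 7, 2023 (when the grievance is referred to arbitration) is January 21, 2024; January 20, 2024 is within that limit.
Step 7: 7 days after January 20, 2024 (when the arbitrator is named) is January 27, 2024; done January 22, 2024 — timely.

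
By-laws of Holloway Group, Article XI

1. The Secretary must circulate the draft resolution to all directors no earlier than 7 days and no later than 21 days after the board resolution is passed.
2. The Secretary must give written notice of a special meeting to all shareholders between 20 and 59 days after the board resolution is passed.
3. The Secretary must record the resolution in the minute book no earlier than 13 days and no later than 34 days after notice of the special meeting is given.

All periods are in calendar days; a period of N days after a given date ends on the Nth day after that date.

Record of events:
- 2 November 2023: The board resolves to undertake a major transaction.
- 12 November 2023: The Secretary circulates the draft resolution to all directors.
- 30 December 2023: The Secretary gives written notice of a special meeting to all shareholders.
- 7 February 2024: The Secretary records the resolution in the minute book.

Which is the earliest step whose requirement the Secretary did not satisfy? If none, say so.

Step 3

Step 1 — 7 and 21 days from 2 November 2023 (when the board resolution is passed) are 9 November 2023 and 23 November 2023 respectively; 12 November 2023 falls inside that range.
Step 2 — 20 and 59 days from 2 November 2023 (when the board resolution is passed) are 22 November 2023 and 31 December 2023 respectively; 30 December 2023 falls inside that range.
Step 3 — 13 and 34 days from 30 December 2023 (when notice of the special meeting is given) are 12 January 2024 and 2 February 2024 respectively; 7 February 2024 is 5 days past the end of the window.
The procedure was therefore not followed at step 3.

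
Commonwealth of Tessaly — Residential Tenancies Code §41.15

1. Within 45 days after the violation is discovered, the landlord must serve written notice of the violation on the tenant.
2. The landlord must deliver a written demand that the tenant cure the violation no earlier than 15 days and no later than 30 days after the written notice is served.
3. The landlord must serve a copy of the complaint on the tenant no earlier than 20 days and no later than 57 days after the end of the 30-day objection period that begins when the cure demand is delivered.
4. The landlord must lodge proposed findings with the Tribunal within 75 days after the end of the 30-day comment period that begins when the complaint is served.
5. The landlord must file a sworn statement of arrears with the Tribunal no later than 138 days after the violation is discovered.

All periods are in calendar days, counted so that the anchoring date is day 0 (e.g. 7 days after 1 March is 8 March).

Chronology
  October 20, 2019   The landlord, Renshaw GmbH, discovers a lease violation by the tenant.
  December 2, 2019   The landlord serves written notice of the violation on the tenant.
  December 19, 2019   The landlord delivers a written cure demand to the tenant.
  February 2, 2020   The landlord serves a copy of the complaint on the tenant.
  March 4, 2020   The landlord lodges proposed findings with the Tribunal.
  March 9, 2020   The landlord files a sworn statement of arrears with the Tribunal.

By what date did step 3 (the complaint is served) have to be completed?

The cure demand is delivered on December 19, 2019; the 30-day objection period therefore ends January 18, 2020, and step 3 runs from that date. The window is 20–57 days after January 18, 2020; it closes on March 15, 2020.

March 15, 2020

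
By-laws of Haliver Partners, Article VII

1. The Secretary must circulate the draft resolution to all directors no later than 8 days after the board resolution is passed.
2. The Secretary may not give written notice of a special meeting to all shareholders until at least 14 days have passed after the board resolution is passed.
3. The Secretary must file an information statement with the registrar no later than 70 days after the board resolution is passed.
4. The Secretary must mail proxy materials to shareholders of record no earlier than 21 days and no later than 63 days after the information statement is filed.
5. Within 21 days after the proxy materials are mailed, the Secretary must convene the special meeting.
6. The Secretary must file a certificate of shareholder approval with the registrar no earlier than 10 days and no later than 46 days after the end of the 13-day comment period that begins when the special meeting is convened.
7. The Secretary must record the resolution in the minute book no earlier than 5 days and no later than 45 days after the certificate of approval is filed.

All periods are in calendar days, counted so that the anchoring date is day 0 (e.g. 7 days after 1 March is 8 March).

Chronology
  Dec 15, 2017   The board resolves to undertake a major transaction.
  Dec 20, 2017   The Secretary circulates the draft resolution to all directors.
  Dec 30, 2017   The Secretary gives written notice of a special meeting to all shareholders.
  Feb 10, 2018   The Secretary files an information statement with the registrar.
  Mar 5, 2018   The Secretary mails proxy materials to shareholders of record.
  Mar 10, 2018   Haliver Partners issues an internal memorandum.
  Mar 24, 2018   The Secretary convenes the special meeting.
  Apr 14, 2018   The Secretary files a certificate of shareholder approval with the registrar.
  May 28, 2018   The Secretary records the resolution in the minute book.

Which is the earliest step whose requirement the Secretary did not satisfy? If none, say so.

Step 6

Step 1 — counting 8 days from Dec 15, 2017 (when the board resolution is passed) gives a deadline of Dec 23, 2017; completed Dec 20, 2017, before the deadline.
Step 2 — must wait 14 days from Dec 15, 2017 (when the board resolution is passed), so not before Dec 29, 2017; done Dec 30, 2017 — permitted.
Step 3 — counting 70 days from Dec 15, 2017 (when the board resolution is passed) gives a deadline of Feb 23, 2018; Feb 10, 2018 is within that limit.
Step 4 — 21 and 63 days from Feb 10, 2018 (when the information statement is filed) are Mar 3, 2018 and Apr 14, 2018 respectively; done Mar 5, 2018, which is between those dates.
Step 5 — counting 21 days from Mar 5, 2018 (when the proxy materials are mailed) gives a deadline of Mar 26, 2018; Mar 24, 2018 is within that limit.
Step 6 — 10 and 46 days from Apr 6, 2018 (end of the 13-day comment period, which began when the special meeting is convened on Mar 24, 2018) are Apr 16, 2018 and May 22, 2018 respectively; done Apr 14, 2018 — 2 days before the window opened.
That is the first point of non-compliance.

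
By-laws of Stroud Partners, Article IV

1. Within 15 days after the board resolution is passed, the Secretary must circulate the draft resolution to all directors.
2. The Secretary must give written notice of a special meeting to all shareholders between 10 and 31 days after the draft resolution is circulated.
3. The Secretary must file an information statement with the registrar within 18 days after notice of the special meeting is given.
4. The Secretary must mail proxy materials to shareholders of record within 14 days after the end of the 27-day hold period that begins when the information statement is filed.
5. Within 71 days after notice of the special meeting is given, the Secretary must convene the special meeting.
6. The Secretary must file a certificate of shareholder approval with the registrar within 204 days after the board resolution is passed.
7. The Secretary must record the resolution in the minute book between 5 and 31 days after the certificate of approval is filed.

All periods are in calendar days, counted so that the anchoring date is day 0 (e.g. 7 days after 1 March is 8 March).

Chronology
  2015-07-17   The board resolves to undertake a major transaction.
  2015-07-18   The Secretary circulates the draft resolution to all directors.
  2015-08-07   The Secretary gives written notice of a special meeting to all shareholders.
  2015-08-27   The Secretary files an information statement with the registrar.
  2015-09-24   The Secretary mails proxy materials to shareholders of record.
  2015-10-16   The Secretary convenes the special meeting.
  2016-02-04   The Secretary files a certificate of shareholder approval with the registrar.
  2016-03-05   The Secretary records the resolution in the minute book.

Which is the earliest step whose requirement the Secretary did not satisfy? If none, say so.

(1) due by 2015-07-17 + 15 days = 2015-08-01; completed 2015-07-18, before the deadline.
(2) the permitted window runs from 2015-07-18 + 10 = 2015-07-28 to 2015-07-18 + 31 = 2015-08-18; 2015-08-07 falls inside that range.
(3) due by 2015-08-07 + 18 days = 2015-08-25; done 2015-08-27 — 2 days late.

Step 3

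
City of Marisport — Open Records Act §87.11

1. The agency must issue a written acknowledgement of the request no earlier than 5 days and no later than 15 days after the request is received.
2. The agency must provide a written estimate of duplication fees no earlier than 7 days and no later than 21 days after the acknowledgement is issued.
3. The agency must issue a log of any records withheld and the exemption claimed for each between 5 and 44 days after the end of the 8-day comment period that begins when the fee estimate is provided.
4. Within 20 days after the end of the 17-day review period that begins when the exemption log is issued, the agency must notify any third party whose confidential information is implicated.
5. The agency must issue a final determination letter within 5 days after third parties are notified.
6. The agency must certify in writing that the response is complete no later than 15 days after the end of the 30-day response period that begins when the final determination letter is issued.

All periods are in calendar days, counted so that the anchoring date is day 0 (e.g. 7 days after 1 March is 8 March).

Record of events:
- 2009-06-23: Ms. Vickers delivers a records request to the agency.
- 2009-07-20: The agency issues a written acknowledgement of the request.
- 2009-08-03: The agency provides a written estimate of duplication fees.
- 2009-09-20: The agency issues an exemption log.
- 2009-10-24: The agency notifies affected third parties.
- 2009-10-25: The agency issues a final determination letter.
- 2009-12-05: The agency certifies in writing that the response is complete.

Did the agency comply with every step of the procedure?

Step 1: the window is 5–15 days after 2009-06-23 (when the request is received), so 2009-06-28 through 2009-07-08; done 2009-07-20 — 12 days after the window closed.
The procedure was therefore not followed at step 1.

No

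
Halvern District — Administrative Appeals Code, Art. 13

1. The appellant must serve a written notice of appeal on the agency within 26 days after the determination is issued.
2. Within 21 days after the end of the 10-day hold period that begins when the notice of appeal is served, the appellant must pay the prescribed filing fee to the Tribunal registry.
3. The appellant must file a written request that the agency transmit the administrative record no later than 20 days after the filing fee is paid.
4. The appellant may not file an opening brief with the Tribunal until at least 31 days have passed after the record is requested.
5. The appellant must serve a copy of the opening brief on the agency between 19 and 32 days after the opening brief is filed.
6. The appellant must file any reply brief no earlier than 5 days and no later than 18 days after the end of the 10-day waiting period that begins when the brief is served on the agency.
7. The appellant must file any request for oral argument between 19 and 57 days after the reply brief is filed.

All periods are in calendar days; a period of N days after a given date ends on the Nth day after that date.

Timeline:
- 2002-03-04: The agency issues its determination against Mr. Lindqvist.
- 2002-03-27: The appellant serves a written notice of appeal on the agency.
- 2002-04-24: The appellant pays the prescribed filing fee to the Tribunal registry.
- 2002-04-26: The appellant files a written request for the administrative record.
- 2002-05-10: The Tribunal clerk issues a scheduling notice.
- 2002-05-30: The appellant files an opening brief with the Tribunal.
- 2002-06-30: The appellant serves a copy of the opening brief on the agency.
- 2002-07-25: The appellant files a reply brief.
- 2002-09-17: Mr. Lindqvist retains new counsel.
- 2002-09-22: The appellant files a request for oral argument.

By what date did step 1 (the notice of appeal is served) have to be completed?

Step 1 runs from 2002-03-04, when the determination is issued. 26 days after 2002-03-04 is 2002-03-30.

2002-03-30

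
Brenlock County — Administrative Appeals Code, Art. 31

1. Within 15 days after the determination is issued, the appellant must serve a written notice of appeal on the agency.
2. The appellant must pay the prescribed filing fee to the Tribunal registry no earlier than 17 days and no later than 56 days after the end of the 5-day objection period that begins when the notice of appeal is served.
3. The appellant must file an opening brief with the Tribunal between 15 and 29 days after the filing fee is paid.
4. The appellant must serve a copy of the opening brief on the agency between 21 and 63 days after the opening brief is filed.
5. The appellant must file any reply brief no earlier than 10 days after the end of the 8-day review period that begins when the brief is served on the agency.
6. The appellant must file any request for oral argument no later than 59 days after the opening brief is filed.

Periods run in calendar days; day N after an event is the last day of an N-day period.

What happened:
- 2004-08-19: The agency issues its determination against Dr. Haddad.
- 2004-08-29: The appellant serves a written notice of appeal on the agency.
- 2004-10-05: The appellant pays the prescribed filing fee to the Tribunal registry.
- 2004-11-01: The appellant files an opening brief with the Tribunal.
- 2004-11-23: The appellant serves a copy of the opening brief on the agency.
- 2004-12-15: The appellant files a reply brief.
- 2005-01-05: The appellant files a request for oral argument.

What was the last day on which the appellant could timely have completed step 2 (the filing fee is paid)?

The notice of appeal is served on 2004-08-29; the 5-day objection period therefore ends 2004-09-03, and step 2 runs from that date. The window is 17–56 days after 2004-09-03; it closes on 2004-10-29.

2004-10-29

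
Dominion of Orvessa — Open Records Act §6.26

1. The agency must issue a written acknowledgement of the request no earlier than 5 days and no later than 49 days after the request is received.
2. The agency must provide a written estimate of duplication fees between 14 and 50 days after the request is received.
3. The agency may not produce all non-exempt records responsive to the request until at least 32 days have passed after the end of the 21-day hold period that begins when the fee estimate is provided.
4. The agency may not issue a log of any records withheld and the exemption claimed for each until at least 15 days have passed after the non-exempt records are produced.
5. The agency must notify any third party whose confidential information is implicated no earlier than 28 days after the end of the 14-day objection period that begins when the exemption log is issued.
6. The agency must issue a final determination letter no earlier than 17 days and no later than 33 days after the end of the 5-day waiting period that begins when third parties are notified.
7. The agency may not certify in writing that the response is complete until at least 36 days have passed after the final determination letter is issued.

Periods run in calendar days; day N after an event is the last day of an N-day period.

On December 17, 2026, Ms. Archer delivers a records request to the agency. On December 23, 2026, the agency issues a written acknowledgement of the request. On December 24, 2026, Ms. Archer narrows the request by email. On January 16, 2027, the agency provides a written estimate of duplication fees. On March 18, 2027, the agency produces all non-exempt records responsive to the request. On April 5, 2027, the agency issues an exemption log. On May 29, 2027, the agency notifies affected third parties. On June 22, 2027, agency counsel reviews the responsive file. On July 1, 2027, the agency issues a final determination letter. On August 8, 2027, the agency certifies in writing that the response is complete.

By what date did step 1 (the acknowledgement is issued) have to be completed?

Step 1 runs from December 17, 2026, when the request is received. The window is 5–49 days after December 17, 2026; it closes on February 4, 2027.

February 4, 2027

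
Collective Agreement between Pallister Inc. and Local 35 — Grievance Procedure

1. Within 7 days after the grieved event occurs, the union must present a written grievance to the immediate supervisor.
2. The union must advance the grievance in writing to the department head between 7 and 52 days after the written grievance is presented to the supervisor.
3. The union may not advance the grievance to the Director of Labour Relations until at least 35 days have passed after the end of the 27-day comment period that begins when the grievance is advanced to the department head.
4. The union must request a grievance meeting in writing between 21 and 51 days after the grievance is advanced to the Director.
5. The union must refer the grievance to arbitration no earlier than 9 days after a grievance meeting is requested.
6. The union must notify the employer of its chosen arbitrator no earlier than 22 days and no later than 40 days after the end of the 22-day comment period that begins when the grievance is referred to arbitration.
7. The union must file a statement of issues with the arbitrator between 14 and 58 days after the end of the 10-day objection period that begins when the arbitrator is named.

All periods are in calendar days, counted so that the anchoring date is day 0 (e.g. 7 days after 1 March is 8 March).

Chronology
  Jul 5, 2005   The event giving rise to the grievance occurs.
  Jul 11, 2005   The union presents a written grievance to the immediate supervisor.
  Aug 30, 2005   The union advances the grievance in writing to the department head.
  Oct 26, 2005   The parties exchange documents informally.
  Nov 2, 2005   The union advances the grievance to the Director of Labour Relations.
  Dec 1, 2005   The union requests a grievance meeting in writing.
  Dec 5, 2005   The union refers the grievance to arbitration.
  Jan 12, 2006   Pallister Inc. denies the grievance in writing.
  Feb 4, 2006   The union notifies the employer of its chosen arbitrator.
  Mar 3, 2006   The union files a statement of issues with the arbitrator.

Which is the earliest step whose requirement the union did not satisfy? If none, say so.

Step 1: 7 days after Jul 5, 2005 (when the grieved event occurs) is Jul 12, 2005; completed Jul 11, 2005, before the deadline.
Step 2: the window is 7–52 days after Jul 11, 2005 (when the written grievance is presented to the supervisor), so Jul 18, 2005 through Sep 1, 2005; done Aug 30, 2005, which is between those dates.
Step 3: the earliest permitted date is 35 days after Sep 26, 2005 (end of the 27-day comment period, which began when the grievance is advanced to the department head on Aug 30, 2005), i.e. Oct 31, 2005; done Nov 2, 2005, after the minimum wait.
Step 4: the window is 21–51 days after Nov 2, 2005 (when the grievance is advanced to the Director), so Nov 23, 2005 through Dec 23, 2005; Dec 1, 2005 falls inside that range.
Step 5: the earliest permitted date is 9 days after Dec 1, 2005 (when a grievance meeting is requested), i.e. Dec 10, 2005; done Dec 5, 2005 — 5 days too early.

Step 5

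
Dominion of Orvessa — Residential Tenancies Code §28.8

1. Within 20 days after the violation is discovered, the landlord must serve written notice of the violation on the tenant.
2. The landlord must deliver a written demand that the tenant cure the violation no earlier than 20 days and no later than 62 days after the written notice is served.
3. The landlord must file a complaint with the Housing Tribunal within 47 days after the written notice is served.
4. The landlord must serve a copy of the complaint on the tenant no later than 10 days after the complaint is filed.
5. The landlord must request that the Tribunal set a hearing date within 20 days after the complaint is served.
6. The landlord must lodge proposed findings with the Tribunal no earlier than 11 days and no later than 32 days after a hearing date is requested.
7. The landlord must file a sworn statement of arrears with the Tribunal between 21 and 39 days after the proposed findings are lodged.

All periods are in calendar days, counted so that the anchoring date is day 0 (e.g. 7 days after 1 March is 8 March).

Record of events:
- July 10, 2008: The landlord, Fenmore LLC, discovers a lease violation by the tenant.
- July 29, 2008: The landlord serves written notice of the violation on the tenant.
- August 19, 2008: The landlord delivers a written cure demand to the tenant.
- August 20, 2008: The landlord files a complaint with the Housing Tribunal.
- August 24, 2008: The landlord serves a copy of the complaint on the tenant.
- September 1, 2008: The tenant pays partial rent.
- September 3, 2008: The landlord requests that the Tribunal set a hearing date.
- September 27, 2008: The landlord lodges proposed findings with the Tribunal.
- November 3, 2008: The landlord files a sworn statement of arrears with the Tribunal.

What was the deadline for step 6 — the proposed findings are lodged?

Step 6 runs from September 3, 2008, when a hearing date is requested. The window is 11–32 days after September 3, 2008; it closes on October 5, 2008.

October 5, 2008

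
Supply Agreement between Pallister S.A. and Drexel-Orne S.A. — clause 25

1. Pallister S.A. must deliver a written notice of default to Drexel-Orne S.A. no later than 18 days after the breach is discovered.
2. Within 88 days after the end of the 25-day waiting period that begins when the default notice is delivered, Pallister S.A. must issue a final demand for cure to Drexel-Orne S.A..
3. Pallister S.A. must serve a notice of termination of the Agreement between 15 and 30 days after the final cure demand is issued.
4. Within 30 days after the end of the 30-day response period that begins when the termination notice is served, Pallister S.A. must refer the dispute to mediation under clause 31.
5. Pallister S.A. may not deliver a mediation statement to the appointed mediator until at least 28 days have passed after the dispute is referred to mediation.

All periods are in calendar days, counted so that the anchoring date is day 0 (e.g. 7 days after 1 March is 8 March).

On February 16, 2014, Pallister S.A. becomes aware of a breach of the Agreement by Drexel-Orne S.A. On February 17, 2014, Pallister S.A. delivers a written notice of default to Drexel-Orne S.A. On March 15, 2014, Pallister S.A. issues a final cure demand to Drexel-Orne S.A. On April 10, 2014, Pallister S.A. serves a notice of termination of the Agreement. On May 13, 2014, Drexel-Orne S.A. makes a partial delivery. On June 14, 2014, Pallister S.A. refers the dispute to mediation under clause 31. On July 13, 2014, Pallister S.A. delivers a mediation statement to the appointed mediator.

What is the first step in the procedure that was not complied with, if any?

Step 4

Step 1 — counting 18 days from February 16, 2014 (when the breach is discovered) gives a deadline of March 6, 2014; done February 17, 2014 — timely.
Step 2 — counting 88 days from March 14, 2014 (end of the 25-day waiting period, which began when the default notice is delivered on February 17, 2014) gives a deadline of June 10, 2014; done March 15, 2014 — timely.
Step 3 — 15 and 30 days from March 15, 2014 (when the final cure demand is issued) are March 30, 2014 and April 14, 2014 respectively; April 10, 2014 falls inside that range.
Step 4 — counting 30 days from May 10, 2014 (end of the 30-day response period, which began when the termination notice is served on April 10, 2014) gives a deadline of June 9, 2014; not done until June 14, 2014, 5 days after the deadline.
No need to go further; step 4 was not satisfied.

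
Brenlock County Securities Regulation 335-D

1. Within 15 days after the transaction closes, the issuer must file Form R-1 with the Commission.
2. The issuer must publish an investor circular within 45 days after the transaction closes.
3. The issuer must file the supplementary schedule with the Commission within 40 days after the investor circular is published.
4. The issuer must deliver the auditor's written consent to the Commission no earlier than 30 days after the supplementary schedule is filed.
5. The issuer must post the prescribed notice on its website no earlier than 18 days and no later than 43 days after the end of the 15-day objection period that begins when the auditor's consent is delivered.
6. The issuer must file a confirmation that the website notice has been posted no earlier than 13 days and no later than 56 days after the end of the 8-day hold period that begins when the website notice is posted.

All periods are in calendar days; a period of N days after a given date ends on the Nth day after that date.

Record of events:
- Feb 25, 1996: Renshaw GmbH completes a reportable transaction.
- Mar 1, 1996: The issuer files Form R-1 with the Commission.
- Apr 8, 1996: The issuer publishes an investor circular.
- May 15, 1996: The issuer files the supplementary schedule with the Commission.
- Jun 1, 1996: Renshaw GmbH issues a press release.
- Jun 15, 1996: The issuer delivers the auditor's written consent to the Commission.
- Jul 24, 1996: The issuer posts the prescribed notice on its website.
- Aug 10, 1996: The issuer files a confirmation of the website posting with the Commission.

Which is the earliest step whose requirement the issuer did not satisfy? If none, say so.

Step 6

Step 1 — counting 15 days from Feb 25, 1996 (when the transaction closes) gives a deadline of Mar 11, 1996; done Mar 1, 1996 — timely.
Step 2 — counting 45 days from Feb 25, 1996 (when the transaction closes) gives a deadline of Apr 10, 1996; done Apr 8, 1996 — timely.
Step 3 — counting 40 days from Apr 8, 1996 (when the investor circular is published) gives a deadline of May 18, 1996; May 15, 1996 is within that limit.
Step 4 — must wait 30 days from May 15, 1996 (when the supplementary schedule is filed), so not before Jun 14, 1996; done Jun 15, 1996, after the minimum wait.
Step 5 — 18 and 43 days from Jun 30, 1996 (end of the 15-day objection period, which began when the auditor's consent is delivered on Jun 15, 1996) are Jul 18, 1996 and Aug 12, 1996 respectively; done Jul 24, 1996, which is between those dates.
Step 6 — 13 and 56 days from Aug 1, 1996 (end of the 8-day hold period, which began when the website notice is posted on Jul 24, 1996) are Aug 14, 1996 and Sep 26, 1996 respectively; Aug 10, 1996 is 4 days too early.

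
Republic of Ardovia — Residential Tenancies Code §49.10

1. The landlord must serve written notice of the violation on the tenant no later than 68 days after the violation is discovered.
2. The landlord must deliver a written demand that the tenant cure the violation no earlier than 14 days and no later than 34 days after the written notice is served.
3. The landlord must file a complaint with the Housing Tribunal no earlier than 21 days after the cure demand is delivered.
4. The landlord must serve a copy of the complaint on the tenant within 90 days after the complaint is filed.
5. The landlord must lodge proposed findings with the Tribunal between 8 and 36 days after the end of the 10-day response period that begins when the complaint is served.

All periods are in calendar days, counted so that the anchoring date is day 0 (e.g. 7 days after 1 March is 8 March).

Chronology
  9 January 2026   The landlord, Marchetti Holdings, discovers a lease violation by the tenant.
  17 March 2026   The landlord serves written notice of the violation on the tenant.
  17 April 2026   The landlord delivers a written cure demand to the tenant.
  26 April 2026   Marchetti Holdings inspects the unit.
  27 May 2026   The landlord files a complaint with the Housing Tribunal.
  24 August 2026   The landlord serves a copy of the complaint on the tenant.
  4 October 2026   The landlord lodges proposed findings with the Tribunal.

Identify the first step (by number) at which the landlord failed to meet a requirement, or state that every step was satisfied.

Step 1: 68 days after 9 January 2026 (when the violation is discovered) is 18 March 2026; completed 17 March 2026, before the deadline.
Step 2: the window is 14–34 days after 17 March 2026 (when the written notice is served), so 31 March 2026 through 20 April 2026; done 17 April 2026 — within the window.
Step 3: the earliest permitted date is 21 days after 17 April 2026 (when the cure demand is delivered), i.e. 8 May 2026; done 27 May 2026, after the minimum wait.
Step 4: 90 days after 27 May 2026 (when the complaint is filed) is 25 August 2026; 24 August 2026 is within that limit.
Step 5: the window is 8–36 days after 3 September 2026 (end of the 10-day response period, which began when the complaint is served on 24 August 2026), so 11 September 2026 through 9 October 2026; done 4 October 2026, which is between those dates.

None — every step was satisfied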